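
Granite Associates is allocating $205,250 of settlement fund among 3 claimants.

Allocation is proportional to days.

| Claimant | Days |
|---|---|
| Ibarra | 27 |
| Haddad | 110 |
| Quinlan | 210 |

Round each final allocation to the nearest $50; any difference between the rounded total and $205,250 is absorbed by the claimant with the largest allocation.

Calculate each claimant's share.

Total days = 347.
Proportional shares: Ibarra 27/347 × $205,250 = 15,970.46; Haddad 110/347 × $205,250 = 65,064.84; Quinlan 210/347 × $205,250 = 124,214.70.
At nearest $50: Ibarra $15,950; Haddad $65,050; Quinlan $124,200. Sum = $205,200.
Difference $205,250 − $205,200 = +$50 applied to largest allocation (Quinlan): Quinlan becomes $124,250.

Ibarra: $15,950; Haddad: $65,050; Quinlan: $124,250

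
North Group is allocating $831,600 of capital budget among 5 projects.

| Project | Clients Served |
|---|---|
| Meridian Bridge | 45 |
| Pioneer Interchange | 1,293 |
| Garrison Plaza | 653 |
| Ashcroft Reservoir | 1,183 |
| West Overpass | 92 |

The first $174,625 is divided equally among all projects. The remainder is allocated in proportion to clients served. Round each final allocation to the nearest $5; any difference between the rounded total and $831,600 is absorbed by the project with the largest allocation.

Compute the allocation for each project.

$174,625 shared equally gives $34,925 per project.
Remainder $656,975 by clients served (total 3,266): Meridian Bridge 9,052.01 → $9,050; Pioneer Interchange 260,094.51 → $260,095; Garrison Plaza 131,354.77 → $131,355; Ashcroft Reservoir 237,967.37 → $237,965; West Overpass 18,506.34 → $18,505.
Rounding difference +$5 on remainder applied to Pioneer Interchange.
Totals: Meridian Bridge $34,925 + $9,050 = $43,975; Pioneer Interchange $34,925 + $260,100 = $295,025; Garrison Plaza $34,925 + $131,355 = $166,280; Ashcroft Reservoir $34,925 + $237,965 = $272,890; West Overpass $34,925 + $18,505 = $53,430.

Meridian Bridge: $43,975 | Pioneer Interchange: $295,025 | Garrison Plaza: $166,280 | Ashcroft Reservoir: $272,890 | West Overpass: $53,430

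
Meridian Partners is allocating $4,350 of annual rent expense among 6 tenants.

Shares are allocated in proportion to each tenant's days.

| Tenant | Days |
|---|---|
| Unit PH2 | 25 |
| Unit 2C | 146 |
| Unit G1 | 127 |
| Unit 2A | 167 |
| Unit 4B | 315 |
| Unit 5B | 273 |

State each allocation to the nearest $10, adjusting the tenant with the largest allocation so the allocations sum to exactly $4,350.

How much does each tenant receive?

Unit PH2: $100; Unit 2C: $600; Unit G1: $520; Unit 2A: $690; Unit 4B: $1,310; Unit 5B: $1,130

Combined days = 1,053.
Proportional shares: Unit PH2 25/1,053 × $4,350 = 103.28; Unit 2C 146/1,053 × $4,350 = 603.13; Unit G1 127/1,053 × $4,350 = 524.64; Unit 2A 167/1,053 × $4,350 = 689.89; Unit 4B 315/1,053 × $4,350 = 1,301.28; Unit 5B 273/1,053 × $4,350 = 1,127.78.
Rounded to nearest $10: Unit PH2 $100; Unit 2C $600; Unit G1 $520; Unit 2A $690; Unit 4B $1,300; Unit 5B $1,130. Sum = $4,340.
Difference $4,350 − $4,340 = +$10 applied to largest allocation (Unit 4B): Unit 4B becomes $1,310.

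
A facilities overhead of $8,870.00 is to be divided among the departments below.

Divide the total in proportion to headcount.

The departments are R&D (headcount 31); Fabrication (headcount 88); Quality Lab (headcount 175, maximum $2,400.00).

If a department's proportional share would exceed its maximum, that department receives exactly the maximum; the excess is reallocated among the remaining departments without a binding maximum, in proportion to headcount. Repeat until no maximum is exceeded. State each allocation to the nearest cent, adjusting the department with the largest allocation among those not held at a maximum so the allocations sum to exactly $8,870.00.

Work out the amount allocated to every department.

R&D: $1,685.46 | Fabrication: $4,784.54 | Quality Lab: $2,400.00

Headcount total: 294.
Pro-rata shares before constraints: R&D 935.2721; Fabrication 2,654.9660; Quality Lab 5,279.7619.
Capped: Quality Lab ($2,400.00); residual $6,470.00 reallocated over remaining headcount 119.
Remaining shares: R&D 1,685.4622 → $1,685.46; Fabrication 4,784.5378 → $4,784.54.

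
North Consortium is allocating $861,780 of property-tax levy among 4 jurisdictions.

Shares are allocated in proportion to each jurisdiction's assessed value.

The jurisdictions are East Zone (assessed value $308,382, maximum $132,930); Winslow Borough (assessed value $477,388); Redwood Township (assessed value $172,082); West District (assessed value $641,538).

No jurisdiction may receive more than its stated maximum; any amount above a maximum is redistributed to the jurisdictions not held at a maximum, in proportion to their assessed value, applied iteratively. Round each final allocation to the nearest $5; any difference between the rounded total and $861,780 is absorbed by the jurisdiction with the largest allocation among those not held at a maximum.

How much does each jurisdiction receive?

Sum of assessed value: 1,599,390.
Proportional shares (ignoring caps): East Zone 166,161.75; Winslow Borough 257,225.21; Redwood Township 92,720.87; West District 345,672.17.
Capped: East Zone ($132,930); balance $728,850 reallocated over remaining assessed value 1,291,008.
Shares after redistribution: Winslow Borough 269,513.62 → $269,515; Redwood Township 97,150.42 → $97,150; West District 362,185.96 → $362,185.

East Zone: $132,930; Winslow Borough: $269,515; Redwood Township: $97,150; West District: $362,185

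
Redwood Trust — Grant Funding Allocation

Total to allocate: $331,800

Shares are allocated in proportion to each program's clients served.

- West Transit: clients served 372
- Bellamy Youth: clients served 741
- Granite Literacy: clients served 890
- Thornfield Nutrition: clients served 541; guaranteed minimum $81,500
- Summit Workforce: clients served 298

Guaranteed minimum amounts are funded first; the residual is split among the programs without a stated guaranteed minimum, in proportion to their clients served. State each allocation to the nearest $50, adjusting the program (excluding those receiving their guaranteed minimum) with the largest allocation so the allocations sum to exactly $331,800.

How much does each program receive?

West Transit: $40,450; Bellamy Youth: $80,600; Granite Literacy: $96,850; Thornfield Nutrition: $81,500; Summit Workforce: $32,400

Fund the minimums — Thornfield Nutrition $81,500. Residual $250,300.
Residual split over remaining clients served 2,301: West Transit 40,465.71 → $40,450; Bellamy Youth 80,605.08 → $80,600; Granite Literacy 96,813.12 → $96,800; Summit Workforce 32,416.08 → $32,400.
Rounding difference +$50 applied to Granite Literacy → $96,850.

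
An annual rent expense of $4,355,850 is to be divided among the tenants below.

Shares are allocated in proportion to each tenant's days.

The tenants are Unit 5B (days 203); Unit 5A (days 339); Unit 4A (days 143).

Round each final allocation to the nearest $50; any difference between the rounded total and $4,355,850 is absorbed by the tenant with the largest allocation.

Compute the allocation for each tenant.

Days total: 685.
Pro-rata amounts: Unit 5B 203/685 × $4,355,850 = 1,290,857.74; Unit 5A 339/685 × $4,355,850 = 2,155,668.83; Unit 4A 143/685 × $4,355,850 = 909,323.43.
After rounding ($50): Unit 5B $1,290,850; Unit 5A $2,155,650; Unit 4A $909,300. Sum = $4,355,800.
Difference $4,355,850 − $4,355,800 = +$50 applied to largest allocation (Unit 5A): Unit 5A becomes $2,155,700.

Unit 5B: $1,290,850 · Unit 5A: $2,155,700 · Unit 4A: $909,300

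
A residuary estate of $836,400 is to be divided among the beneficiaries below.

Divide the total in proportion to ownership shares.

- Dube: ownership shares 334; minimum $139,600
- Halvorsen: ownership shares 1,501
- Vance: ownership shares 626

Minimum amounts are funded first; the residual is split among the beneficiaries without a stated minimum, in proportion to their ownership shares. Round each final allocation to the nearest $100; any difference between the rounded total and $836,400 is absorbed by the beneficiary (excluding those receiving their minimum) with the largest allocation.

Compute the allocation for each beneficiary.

Minimums first: Dube $139,600. Remaining pool $696,800.
Remaining pool split over remaining ownership shares 2,127: Halvorsen 491,723.93 → $491,700; Vance 205,076.07 → $205,100.

Dube: $139,600 · Halvorsen: $491,700 · Vance: $205,100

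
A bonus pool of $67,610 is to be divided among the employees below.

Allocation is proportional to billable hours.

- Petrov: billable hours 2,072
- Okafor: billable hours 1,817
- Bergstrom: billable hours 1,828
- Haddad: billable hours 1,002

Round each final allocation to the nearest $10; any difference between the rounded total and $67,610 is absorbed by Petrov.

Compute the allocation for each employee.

Petrov: $20,860 | Okafor: $18,280 | Bergstrom: $18,390 | Haddad: $10,080

Combined billable hours = 6,719.
Proportional shares: Petrov 2,072/6,719 × $67,610 = 20,849.52; Okafor 1,817/6,719 × $67,610 = 18,283.58; Bergstrom 1,828/6,719 × $67,610 = 18,394.27; Haddad 1,002/6,719 × $67,610 = 10,082.63.
At nearest $10: Petrov $20,850; Okafor $18,280; Bergstrom $18,390; Haddad $10,080. Sum = $67,600.
Difference $67,610 − $67,600 = +$10 applied to Petrov: Petrov becomes $20,860.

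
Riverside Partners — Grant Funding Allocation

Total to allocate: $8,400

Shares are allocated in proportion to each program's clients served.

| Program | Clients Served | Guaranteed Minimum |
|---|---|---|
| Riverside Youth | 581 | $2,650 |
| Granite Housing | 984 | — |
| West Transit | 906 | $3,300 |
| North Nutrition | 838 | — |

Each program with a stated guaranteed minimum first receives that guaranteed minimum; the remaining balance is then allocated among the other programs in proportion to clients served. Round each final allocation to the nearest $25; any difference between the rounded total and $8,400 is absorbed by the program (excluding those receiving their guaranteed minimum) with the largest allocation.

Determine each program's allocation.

Minimums first: Riverside Youth $2,650; West Transit $3,300. Residual $2,450.
Residual split over remaining clients served 1,822: Granite Housing 1,323.16 → $1,325; North Nutrition 1,126.84 → $1,125.

Riverside Youth: $2,650 · Granite Housing: $1,325 · West Transit: $3,300 · North Nutrition: $1,125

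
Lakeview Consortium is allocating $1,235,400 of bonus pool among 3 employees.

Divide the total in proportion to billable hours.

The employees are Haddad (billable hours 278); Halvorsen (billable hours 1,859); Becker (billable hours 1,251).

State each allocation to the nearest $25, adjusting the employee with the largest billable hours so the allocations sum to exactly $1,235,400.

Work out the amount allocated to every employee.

Haddad: $101,375 · Halvorsen: $677,850 · Becker: $456,175

Combined billable hours = 3,388.
Pro-rata amounts: Haddad 278/3,388 × $1,235,400 = 101,369.89; Halvorsen 1,859/3,388 × $1,235,400 = 677,865.58; Becker 1,251/3,388 × $1,235,400 = 456,164.52.
After rounding ($25): Haddad $101,375; Halvorsen $677,875; Becker $456,175. Sum = $1,235,425.
Difference $1,235,400 − $1,235,425 = −$25 applied to largest billable hours (Halvorsen): Halvorsen becomes $677,850.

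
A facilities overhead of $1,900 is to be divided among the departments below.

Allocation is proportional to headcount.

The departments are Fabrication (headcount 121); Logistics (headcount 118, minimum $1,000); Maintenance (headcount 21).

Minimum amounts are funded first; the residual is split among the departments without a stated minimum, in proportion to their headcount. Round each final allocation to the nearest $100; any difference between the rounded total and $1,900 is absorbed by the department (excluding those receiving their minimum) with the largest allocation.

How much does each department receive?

Fabrication: $800 | Logistics: $1,000 | Maintenance: $100

Guaranteed amounts: Logistics $1,000. Residual $900.
Residual split over remaining headcount 142: Fabrication 766.90 → $800; Maintenance 133.10 → $100.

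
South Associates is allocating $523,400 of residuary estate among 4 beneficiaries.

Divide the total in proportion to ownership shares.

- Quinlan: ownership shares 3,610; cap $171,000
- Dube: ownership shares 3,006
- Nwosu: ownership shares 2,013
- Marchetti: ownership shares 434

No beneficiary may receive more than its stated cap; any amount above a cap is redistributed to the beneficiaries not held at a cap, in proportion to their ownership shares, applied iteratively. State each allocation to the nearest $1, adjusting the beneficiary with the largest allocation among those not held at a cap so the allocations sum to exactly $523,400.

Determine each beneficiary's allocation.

Total ownership shares = 9,063.
Pro-rata shares before constraints: Quinlan 208,482.18; Dube 173,600.40; Nwosu 116,253.36; Marchetti 25,064.06.
Held at cap: Quinlan ($171,000); balance $352,400 reallocated over remaining ownership shares 5,453.
Shares after redistribution: Dube 194,262.68 → $194,263; Nwosu 130,090.08 → $130,090; Marchetti 28,047.24 → $28,047.

Quinlan: $171,000 · Dube: $194,263 · Nwosu: $130,090 · Marchetti: $28,047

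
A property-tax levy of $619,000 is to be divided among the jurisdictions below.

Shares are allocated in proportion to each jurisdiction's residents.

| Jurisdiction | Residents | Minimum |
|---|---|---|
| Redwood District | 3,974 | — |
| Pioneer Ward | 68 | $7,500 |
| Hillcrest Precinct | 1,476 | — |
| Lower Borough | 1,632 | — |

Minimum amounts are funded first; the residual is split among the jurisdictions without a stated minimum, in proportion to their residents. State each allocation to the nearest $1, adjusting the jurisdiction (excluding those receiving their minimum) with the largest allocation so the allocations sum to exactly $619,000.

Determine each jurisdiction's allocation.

Guaranteed amounts: Pioneer Ward $7,500. Balance $611,500.
Balance split over remaining residents 7,082: Redwood District 343,137.67 → $343,138; Hillcrest Precinct 127,446.20 → $127,446; Lower Borough 140,916.13 → $140,916.

Redwood District: $343,138 | Pioneer Ward: $7,500 | Hillcrest Precinct: $127,446 | Lower Borough: $140,916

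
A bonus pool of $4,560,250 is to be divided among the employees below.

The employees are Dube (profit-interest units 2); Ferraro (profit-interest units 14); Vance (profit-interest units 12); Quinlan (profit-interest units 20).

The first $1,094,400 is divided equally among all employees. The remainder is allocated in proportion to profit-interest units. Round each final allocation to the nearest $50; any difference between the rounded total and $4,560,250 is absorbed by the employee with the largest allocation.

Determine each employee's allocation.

Dube: $418,000; Ferraro: $1,284,450; Vance: $1,140,050; Quinlan: $1,717,750

$1,094,400 shared equally gives $273,600 per employee.
Remainder $3,465,850 by profit-interest units (total 48): Dube 144,410.42 → $144,400; Ferraro 1,010,872.92 → $1,010,850; Vance 866,462.50 → $866,450; Quinlan 1,444,104.17 → $1,444,100.
Rounding difference +$50 on remainder applied to Quinlan.
Totals: Dube $273,600 + $144,400 = $418,000; Ferraro $273,600 + $1,010,850 = $1,284,450; Vance $273,600 + $866,450 = $1,140,050; Quinlan $273,600 + $1,444,150 = $1,717,750.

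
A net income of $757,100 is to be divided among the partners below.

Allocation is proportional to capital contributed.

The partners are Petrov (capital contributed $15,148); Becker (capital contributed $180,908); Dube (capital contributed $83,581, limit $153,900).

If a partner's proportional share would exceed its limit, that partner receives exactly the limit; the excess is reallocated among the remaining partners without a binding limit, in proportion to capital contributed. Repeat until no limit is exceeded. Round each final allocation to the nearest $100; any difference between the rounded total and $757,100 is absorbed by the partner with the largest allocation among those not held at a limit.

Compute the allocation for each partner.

Combined capital contributed = 279,637.
Unconstrained shares: Petrov 41,012.28; Becker 489,797.30; Dube 226,290.42.
Capped: Dube ($153,900); balance $603,200 reallocated over remaining capital contributed 196,056.
Remaining shares: Petrov 46,605.43 → $46,600; Becker 556,594.57 → $556,600.

Petrov: $46,600; Becker: $556,600; Dube: $153,900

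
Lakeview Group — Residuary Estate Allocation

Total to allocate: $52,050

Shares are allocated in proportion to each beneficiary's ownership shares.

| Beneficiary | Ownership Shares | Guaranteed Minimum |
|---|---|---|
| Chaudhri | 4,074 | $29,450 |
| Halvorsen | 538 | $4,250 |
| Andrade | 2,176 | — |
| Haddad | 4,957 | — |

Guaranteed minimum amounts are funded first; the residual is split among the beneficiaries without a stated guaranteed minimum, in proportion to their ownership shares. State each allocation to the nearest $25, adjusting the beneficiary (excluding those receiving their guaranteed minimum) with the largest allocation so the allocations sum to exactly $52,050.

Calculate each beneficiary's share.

Chaudhri: $29,450 | Halvorsen: $4,250 | Andrade: $5,600 | Haddad: $12,750

Guaranteed amounts: Chaudhri $29,450; Halvorsen $4,250. Remaining pool $18,350.
Remaining pool split over remaining ownership shares 7,133: Andrade 5,597.87 → $5,600; Haddad 12,752.13 → $12,750.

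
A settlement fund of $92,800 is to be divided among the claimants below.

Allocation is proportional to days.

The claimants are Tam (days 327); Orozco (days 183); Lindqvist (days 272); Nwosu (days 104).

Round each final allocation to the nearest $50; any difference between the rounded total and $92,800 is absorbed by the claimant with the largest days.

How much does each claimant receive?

Tam: $34,250 | Orozco: $19,150 | Lindqvist: $28,500 | Nwosu: $10,900

Combined days = 327 + 183 + 272 + 104 = 886.
Unrounded shares: Tam 34,250.11; Orozco 19,167.49; Lindqvist 28,489.39; Nwosu 10,893.00.
Rounded to nearest $50: Tam $34,250; Orozco $19,150; Lindqvist $28,500; Nwosu $10,900. Sum = $92,800.
Sum already equals the total — no adjustment.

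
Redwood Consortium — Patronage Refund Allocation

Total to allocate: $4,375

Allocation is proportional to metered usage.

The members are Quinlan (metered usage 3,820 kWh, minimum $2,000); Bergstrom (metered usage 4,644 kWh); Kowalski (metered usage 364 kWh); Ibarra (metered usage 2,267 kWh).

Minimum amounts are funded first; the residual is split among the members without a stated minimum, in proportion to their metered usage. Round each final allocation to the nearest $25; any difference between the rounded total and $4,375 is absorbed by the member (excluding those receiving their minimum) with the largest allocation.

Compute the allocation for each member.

Guaranteed amounts: Quinlan $2,000. Balance $2,375.
Balance split over remaining metered usage 7,275: Bergstrom 1,516.08 → $1,525; Kowalski 118.83 → $125; Ibarra 740.09 → $750.
Rounding difference −$25 applied to Bergstrom → $1,500.

Quinlan: $2,000 · Bergstrom: $1,500 · Kowalski: $125 · Ibarra: $750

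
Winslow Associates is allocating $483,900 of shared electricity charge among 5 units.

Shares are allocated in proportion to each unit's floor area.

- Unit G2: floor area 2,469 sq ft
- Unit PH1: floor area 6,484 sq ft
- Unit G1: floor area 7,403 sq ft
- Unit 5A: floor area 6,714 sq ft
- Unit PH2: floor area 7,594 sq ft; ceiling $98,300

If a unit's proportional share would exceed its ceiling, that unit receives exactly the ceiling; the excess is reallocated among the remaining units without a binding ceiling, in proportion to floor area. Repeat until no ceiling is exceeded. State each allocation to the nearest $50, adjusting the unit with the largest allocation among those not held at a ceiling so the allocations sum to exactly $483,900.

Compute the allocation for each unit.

Total floor area = 30,664.
Pro-rata shares before constraints: Unit G2 38,962.60; Unit PH1 102,322.19; Unit G1 116,824.67; Unit 5A 105,951.75; Unit PH2 119,838.79.
Capped: Unit PH2 ($98,300); residual $385,600 reallocated over remaining floor area 23,070.
Redistributed shares: Unit G2 41,267.72 → $41,250; Unit PH1 108,375.83 → $108,400; Unit G1 123,736.32 → $123,750; Unit 5A 112,220.13 → $112,200.

Unit G2: $41,250; Unit PH1: $108,400; Unit G1: $123,750; Unit 5A: $112,200; Unit PH2: $98,300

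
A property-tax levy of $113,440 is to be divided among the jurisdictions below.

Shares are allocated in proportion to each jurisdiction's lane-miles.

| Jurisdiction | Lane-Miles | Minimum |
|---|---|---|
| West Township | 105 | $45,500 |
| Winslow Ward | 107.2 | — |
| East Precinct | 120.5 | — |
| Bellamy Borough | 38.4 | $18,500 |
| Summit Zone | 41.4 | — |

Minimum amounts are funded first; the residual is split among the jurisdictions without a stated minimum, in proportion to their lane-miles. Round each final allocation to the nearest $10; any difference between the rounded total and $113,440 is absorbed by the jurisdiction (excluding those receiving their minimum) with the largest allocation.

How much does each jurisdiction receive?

Minimums first: West Township $45,500; Bellamy Borough $18,500. Residual $49,440.
Residual split over remaining lane-miles 269.1: Winslow Ward 19,695.16 → $19,700; East Precinct 22,138.68 → $22,140; Summit Zone 7,606.15 → $7,610.
Rounding difference −$10 applied to East Precinct → $22,130.

West Township: $45,500; Winslow Ward: $19,700; East Precinct: $22,130; Bellamy Borough: $18,500; Summit Zone: $7,610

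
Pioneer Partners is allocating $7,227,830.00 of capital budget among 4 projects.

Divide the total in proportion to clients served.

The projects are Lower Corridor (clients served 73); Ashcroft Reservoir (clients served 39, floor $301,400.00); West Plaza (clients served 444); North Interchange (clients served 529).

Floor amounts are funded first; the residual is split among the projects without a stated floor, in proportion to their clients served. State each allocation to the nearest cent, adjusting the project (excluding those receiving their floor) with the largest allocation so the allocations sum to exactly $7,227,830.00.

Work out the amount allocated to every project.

Guaranteed amounts: Ashcroft Reservoir $301,400.00. Remaining pool $6,926,430.00.
Remaining pool split over remaining clients served 1,046: Lower Corridor 483,393.2983 → $483,393.30; West Plaza 2,940,090.7457 → $2,940,090.75; North Interchange 3,502,945.9560 → $3,502,945.96.
Rounding difference −$0.01 applied to North Interchange → $3,502,945.95.

Lower Corridor: $483,393.30; Ashcroft Reservoir: $301,400.00; West Plaza: $2,940,090.75; North Interchange: $3,502,945.95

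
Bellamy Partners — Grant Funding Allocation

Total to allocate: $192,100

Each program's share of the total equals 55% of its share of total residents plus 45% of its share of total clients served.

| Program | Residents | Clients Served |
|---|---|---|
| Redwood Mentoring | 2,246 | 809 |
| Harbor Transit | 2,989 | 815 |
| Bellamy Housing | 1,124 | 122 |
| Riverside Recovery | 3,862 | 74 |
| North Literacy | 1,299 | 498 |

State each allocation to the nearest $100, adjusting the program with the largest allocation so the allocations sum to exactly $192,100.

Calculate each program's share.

Residents total 11,520; clients served total 2,318.
Blended shares (55% residents + 45% clients served): Redwood Mentoring 0.2643; Harbor Transit 0.3009; Bellamy Housing 0.0773; Riverside Recovery 0.1987; North Literacy 0.1587.
Proportional shares: Redwood Mentoring 50,769.03; Harbor Transit 57,807.17; Bellamy Housing 14,858.44; Riverside Recovery 38,179.78; North Literacy 30,485.58.
Rounded to nearest $100: Redwood Mentoring $50,800; Harbor Transit $57,800; Bellamy Housing $14,900; Riverside Recovery $38,200; North Literacy $30,500. Sum = $192,200.
Difference $192,100 − $192,200 = −$100 applied to largest allocation (Harbor Transit): Harbor Transit becomes $57,700.

Redwood Mentoring: $50,800 · Harbor Transit: $57,700 · Bellamy Housing: $14,900 · Riverside Recovery: $38,200 · North Literacy: $30,500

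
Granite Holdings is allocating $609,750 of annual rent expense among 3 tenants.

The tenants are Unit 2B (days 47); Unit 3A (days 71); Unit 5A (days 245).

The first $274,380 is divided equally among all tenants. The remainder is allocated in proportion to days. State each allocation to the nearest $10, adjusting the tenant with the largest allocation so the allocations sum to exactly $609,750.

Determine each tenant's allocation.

Unit 2B: $134,880; Unit 3A: $157,060; Unit 5A: $317,810

Equal tier: $274,380 ÷ 3 = $91,460 apiece.
Remainder $335,370 by days (total 363): Unit 2B 43,422.56 → $43,420; Unit 3A 65,595.79 → $65,600; Unit 5A 226,351.65 → $226,350.
Totals: Unit 2B $91,460 + $43,420 = $134,880; Unit 3A $91,460 + $65,600 = $157,060; Unit 5A $91,460 + $226,350 = $317,810.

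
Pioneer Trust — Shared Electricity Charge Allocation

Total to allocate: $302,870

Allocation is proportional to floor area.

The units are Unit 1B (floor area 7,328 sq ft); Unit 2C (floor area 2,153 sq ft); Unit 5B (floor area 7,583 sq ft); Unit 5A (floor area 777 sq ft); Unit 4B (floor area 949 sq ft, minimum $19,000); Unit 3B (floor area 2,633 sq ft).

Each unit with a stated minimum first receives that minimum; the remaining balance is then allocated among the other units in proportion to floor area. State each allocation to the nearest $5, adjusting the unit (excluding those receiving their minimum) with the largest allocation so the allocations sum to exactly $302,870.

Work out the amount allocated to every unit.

Unit 1B: $101,600 · Unit 2C: $29,850 · Unit 5B: $105,140 · Unit 5A: $10,775 · Unit 4B: $19,000 · Unit 3B: $36,505

Minimums first: Unit 4B $19,000. Remaining pool $283,870.
Remaining pool split over remaining floor area 20,474: Unit 1B 101,602.00 → $101,600; Unit 2C 29,851.13 → $29,850; Unit 5B 105,137.55 → $105,140; Unit 5A 10,773.03 → $10,775; Unit 3B 36,506.29 → $36,505.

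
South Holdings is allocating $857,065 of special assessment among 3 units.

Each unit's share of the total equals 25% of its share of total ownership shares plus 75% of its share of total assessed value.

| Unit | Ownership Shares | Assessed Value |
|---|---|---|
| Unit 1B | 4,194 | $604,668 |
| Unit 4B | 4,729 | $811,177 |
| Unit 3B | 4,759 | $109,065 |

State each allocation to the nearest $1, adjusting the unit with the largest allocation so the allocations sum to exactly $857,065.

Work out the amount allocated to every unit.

Ownership shares total 13,682; assessed value total 1,524,910.
Combined weights (25% ownership shares + 75% assessed value): Unit 1B 0.3740; Unit 4B 0.4854; Unit 3B 0.1406.
Proportional shares: Unit 1B 320,566.98; Unit 4B 415,995.53; Unit 3B 120,502.49.
After rounding ($1): Unit 1B $320,567; Unit 4B $415,996; Unit 3B $120,502. Sum = $857,065.
Rounded total matches; no reconciliation needed.

Unit 1B: $320,567 | Unit 4B: $415,996 | Unit 3B: $120,502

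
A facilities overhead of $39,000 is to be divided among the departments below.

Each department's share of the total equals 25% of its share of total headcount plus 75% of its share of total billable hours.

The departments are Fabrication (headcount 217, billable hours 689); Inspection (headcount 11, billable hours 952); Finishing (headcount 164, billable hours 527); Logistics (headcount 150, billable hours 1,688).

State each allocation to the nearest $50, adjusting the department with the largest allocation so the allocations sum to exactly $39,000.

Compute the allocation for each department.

Totals — headcount 542, billable hours 3,856.
Blended shares (25% headcount + 75% billable hours): Fabrication 0.2341; Inspection 0.1902; Finishing 0.1781; Logistics 0.3975.
Unrounded shares: Fabrication 9,130.06; Inspection 7,419.35; Finishing 6,947.79; Logistics 15,502.80.
After rounding ($50): Fabrication $9,150; Inspection $7,400; Finishing $6,950; Logistics $15,500. Sum = $39,000.
Sum already equals the total — no adjustment.

Fabrication: $9,150; Inspection: $7,400; Finishing: $6,950; Logistics: $15,500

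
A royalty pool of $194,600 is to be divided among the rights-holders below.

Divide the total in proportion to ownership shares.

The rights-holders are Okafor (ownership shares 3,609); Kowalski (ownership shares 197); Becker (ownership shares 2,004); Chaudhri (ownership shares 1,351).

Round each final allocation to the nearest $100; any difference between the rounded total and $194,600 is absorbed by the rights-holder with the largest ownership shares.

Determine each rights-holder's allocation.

Sum of ownership shares: 3,609 + 197 + 2,004 + 1,351 = 7,161.
Pro-rata amounts: Okafor 98,074.49; Kowalski 5,353.47; Becker 54,458.65; Chaudhri 36,713.39.
At nearest $100: Okafor $98,100; Kowalski $5,400; Becker $54,500; Chaudhri $36,700. Sum = $194,700.
Difference $194,600 − $194,700 = −$100 applied to largest ownership shares (Okafor): Okafor becomes $98,000.

Okafor: $98,000 · Kowalski: $5,400 · Becker: $54,500 · Chaudhri: $36,700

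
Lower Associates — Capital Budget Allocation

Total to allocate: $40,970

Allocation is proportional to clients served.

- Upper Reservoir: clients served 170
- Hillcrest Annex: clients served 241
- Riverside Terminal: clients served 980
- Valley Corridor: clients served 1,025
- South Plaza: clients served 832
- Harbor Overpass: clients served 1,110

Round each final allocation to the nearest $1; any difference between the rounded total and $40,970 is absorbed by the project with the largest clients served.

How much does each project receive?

Total clients served = 170 + 241 + 980 + 1,025 + 832 + 1,110 = 4,358.
Pro-rata amounts: Upper Reservoir 1,598.19; Hillcrest Annex 2,265.67; Riverside Terminal 9,213.08; Valley Corridor 9,636.13; South Plaza 7,821.72; Harbor Overpass 10,435.22.
After rounding ($1): Upper Reservoir $1,598; Hillcrest Annex $2,266; Riverside Terminal $9,213; Valley Corridor $9,636; South Plaza $7,822; Harbor Overpass $10,435. Sum = $40,970.
Sum already equals the total — no adjustment.

Upper Reservoir: $1,598 | Hillcrest Annex: $2,266 | Riverside Terminal: $9,213 | Valley Corridor: $9,636 | South Plaza: $7,822 | Harbor Overpass: $10,435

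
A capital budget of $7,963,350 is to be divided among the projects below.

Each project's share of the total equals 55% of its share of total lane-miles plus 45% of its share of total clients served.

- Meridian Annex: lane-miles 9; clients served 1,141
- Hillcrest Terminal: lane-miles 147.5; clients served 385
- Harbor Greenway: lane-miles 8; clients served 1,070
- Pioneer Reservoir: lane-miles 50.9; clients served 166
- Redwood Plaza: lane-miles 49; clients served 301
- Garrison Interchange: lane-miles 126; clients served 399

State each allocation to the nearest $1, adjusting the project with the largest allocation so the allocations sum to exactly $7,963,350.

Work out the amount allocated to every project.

Totals — lane-miles 390.4, clients served 3,462.
Combined weights (55% lane-miles + 45% clients served): Meridian Annex 0.1610; Hillcrest Terminal 0.2578; Harbor Greenway 0.1504; Pioneer Reservoir 0.0933; Redwood Plaza 0.1082; Garrison Interchange 0.2294.
Proportional shares: Meridian Annex 1,282,015.96; Hillcrest Terminal 2,053,294.21; Harbor Greenway 1,197,305.18; Pioneer Reservoir 742,866.10; Redwood Plaza 861,288.43; Garrison Interchange 1,826,580.11.
Rounded to nearest $1: Meridian Annex $1,282,016; Hillcrest Terminal $2,053,294; Harbor Greenway $1,197,305; Pioneer Reservoir $742,866; Redwood Plaza $861,288; Garrison Interchange $1,826,580. Sum = $7,963,349.
Difference $7,963,350 − $7,963,349 = +$1 applied to largest allocation (Hillcrest Terminal): Hillcrest Terminal becomes $2,053,295.

Meridian Annex: $1,282,016 | Hillcrest Terminal: $2,053,295 | Harbor Greenway: $1,197,305 | Pioneer Reservoir: $742,866 | Redwood Plaza: $861,288 | Garrison Interchange: $1,826,580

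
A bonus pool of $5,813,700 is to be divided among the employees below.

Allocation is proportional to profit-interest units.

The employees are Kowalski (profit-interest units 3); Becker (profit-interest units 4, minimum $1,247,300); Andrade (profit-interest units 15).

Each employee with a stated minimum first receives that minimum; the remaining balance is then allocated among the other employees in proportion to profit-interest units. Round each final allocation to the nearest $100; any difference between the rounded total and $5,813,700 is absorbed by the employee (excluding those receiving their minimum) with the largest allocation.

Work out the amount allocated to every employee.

Kowalski: $761,100; Becker: $1,247,300; Andrade: $3,805,300

Fund the minimums — Becker $1,247,300. Residual $4,566,400.
Residual split over remaining profit-interest units 18: Kowalski 761,066.67 → $761,100; Andrade 3,805,333.33 → $3,805,300.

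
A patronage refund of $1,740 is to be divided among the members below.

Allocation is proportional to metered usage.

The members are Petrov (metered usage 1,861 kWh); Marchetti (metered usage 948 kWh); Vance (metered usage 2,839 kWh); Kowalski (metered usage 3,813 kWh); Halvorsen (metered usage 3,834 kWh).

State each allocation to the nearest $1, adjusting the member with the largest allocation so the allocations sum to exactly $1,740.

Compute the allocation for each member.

Petrov: $244; Marchetti: $124; Vance: $372; Kowalski: $499; Halvorsen: $501

Metered usage total: 13,295.
Pro-rata amounts: Petrov 1,861/13,295 × $1,740 = 243.56; Marchetti 948/13,295 × $1,740 = 124.07; Vance 2,839/13,295 × $1,740 = 371.56; Kowalski 3,813/13,295 × $1,740 = 499.03; Halvorsen 3,834/13,295 × $1,740 = 501.78.
Rounded to nearest $1: Petrov $244; Marchetti $124; Vance $372; Kowalski $499; Halvorsen $502. Sum = $1,741.
Difference $1,740 − $1,741 = −$1 applied to largest allocation (Halvorsen): Halvorsen becomes $501.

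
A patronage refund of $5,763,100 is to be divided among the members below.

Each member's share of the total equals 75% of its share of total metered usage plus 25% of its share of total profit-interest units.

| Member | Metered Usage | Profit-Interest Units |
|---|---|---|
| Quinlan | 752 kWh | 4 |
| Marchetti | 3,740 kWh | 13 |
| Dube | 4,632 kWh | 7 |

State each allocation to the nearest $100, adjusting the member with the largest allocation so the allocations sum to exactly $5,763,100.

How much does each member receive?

Totals — metered usage 9,124, profit-interest units 24.
Combined weights (75% metered usage + 25% profit-interest units): Quinlan 0.1035; Marchetti 0.4428; Dube 0.4537.
Unrounded shares: Quinlan 596,375.16; Marchetti 2,552,175.11; Dube 2,614,549.74.
After rounding ($100): Quinlan $596,400; Marchetti $2,552,200; Dube $2,614,500. Sum = $5,763,100.
No rounding difference to absorb.

Quinlan: $596,400; Marchetti: $2,552,200; Dube: $2,614,500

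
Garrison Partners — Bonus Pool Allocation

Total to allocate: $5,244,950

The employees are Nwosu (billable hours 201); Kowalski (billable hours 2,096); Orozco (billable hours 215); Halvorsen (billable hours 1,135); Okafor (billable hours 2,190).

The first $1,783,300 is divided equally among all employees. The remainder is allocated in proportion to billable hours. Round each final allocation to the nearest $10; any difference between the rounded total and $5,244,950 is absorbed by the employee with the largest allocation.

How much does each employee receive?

Nwosu: $475,860 | Kowalski: $1,599,700 | Orozco: $484,170 | Halvorsen: $1,029,780 | Okafor: $1,655,440

$1,783,300 shared equally gives $356,660 per employee.
Remainder $3,461,650 by billable hours (total 5,837): Nwosu 119,203.64 → $119,200; Kowalski 1,243,038.96 → $1,243,040; Orozco 127,506.38 → $127,510; Halvorsen 673,115.08 → $673,120; Okafor 1,298,785.93 → $1,298,790.
Rounding difference −$10 on remainder applied to Okafor.
Totals: Nwosu $356,660 + $119,200 = $475,860; Kowalski $356,660 + $1,243,040 = $1,599,700; Orozco $356,660 + $127,510 = $484,170; Halvorsen $356,660 + $673,120 = $1,029,780; Okafor $356,660 + $1,298,780 = $1,655,440.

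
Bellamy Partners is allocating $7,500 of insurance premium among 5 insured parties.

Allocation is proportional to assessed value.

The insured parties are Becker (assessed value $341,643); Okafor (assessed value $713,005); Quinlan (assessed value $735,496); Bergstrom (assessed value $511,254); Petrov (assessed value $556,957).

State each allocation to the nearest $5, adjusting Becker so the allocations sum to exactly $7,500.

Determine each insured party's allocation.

Total assessed value = 2,858,355.
Pro-rata amounts: Becker 341,643/2,858,355 × $7,500 = 896.43; Okafor 713,005/2,858,355 × $7,500 = 1,870.84; Quinlan 735,496/2,858,355 × $7,500 = 1,929.86; Bergstrom 511,254/2,858,355 × $7,500 = 1,341.47; Petrov 556,957/2,858,355 × $7,500 = 1,461.39.
After rounding ($5): Becker $895; Okafor $1,870; Quinlan $1,930; Bergstrom $1,340; Petrov $1,460. Sum = $7,495.
Difference $7,500 − $7,495 = +$5 applied to Becker: Becker becomes $900.

Becker: $900 | Okafor: $1,870 | Quinlan: $1,930 | Bergstrom: $1,340 | Petrov: $1,460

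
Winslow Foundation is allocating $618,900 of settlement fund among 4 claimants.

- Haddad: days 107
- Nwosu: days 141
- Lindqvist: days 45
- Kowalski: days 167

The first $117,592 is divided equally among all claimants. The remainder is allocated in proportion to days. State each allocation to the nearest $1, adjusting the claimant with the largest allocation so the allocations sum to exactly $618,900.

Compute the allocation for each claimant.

Haddad: $146,007 · Nwosu: $183,060 · Lindqvist: $78,439 · Kowalski: $211,394

Equal tier: $117,592 ÷ 4 = $29,398 apiece.
Remainder $501,308 by days (total 460): Haddad 116,608.60 → $116,609; Nwosu 153,661.80 → $153,662; Lindqvist 49,041.00 → $49,041; Kowalski 181,996.60 → $181,997.
Rounding difference −$1 on remainder applied to Kowalski.
Totals: Haddad $29,398 + $116,609 = $146,007; Nwosu $29,398 + $153,662 = $183,060; Lindqvist $29,398 + $49,041 = $78,439; Kowalski $29,398 + $181,996 = $211,394.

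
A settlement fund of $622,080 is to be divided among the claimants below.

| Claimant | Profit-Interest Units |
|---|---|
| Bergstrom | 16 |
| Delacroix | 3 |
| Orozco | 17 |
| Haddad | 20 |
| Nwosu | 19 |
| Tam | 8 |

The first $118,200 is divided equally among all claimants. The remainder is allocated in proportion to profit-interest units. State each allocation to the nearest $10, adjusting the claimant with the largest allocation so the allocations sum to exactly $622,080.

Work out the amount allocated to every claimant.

$118,200 shared equally gives $19,700 per claimant.
Remainder $503,880 by profit-interest units (total 83): Bergstrom 97,133.49 → $97,130; Delacroix 18,212.53 → $18,210; Orozco 103,204.34 → $103,200; Haddad 121,416.87 → $121,420; Nwosu 115,346.02 → $115,350; Tam 48,566.75 → $48,570.
Totals: Bergstrom $19,700 + $97,130 = $116,830; Delacroix $19,700 + $18,210 = $37,910; Orozco $19,700 + $103,200 = $122,900; Haddad $19,700 + $121,420 = $141,120; Nwosu $19,700 + $115,350 = $135,050; Tam $19,700 + $48,570 = $68,270.

Bergstrom: $116,830; Delacroix: $37,910; Orozco: $122,900; Haddad: $141,120; Nwosu: $135,050; Tam: $68,270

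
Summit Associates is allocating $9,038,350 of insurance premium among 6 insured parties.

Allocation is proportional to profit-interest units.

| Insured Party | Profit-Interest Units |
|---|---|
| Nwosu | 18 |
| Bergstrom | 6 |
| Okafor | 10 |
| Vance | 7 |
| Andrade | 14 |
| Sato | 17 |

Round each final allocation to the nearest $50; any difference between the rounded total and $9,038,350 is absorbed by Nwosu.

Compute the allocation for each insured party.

Nwosu: $2,259,550 | Bergstrom: $753,200 | Okafor: $1,255,350 | Vance: $878,750 | Andrade: $1,757,450 | Sato: $2,134,050

Sum of profit-interest units: 72.
Pro-rata amounts: Nwosu 18/72 × $9,038,350 = 2,259,587.50; Bergstrom 6/72 × $9,038,350 = 753,195.83; Okafor 10/72 × $9,038,350 = 1,255,326.39; Vance 7/72 × $9,038,350 = 878,728.47; Andrade 14/72 × $9,038,350 = 1,757,456.94; Sato 17/72 × $9,038,350 = 2,134,054.86.
After rounding ($50): Nwosu $2,259,600; Bergstrom $753,200; Okafor $1,255,350; Vance $878,750; Andrade $1,757,450; Sato $2,134,050. Sum = $9,038,400.
Difference $9,038,350 − $9,038,400 = −$50 applied to Nwosu: Nwosu becomes $2,259,550.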